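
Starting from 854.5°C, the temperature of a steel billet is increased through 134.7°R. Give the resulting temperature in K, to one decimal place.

1202.5 K

The 134.7°R change is an interval, so only the factor 5/9 applies: +134.7 × 5/9 = +74.8333°C.
Final Celsius temperature: 854.5000 + 74.8333 = 929.3333°C.
In kelvin: 929.3333 + 273.15 = 1202.5 K.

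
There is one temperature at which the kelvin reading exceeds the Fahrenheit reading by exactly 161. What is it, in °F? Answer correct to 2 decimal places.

Let F be the Fahrenheit reading. The kelvin reading is K = 5/9·F + 255.372.
Require K - F = 161: (-4/9)·F + 255.372 = 161.
F = (161 - 255.372) / (-4/9) = 212.34.

212.34°F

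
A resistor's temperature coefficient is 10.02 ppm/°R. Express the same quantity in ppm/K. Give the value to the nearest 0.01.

18.04 ppm/K

Since only a temperature interval is involved, the additive offset between the scales drops out.
A change of 1 K is a change of 1.8°R, so per K the value is 10.02 × 1.8 = 18.04.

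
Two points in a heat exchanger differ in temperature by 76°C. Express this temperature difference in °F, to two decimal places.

An interval of 1°C corresponds to 1.8°F.
76 × 1.8 = 136.80.

136.80°F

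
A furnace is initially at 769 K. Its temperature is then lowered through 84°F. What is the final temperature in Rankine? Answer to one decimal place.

Initial temperature in Celsius: 769 - 273.15 = 495.8500°C.
The 84°F change is an interval, so only the factor 5/9 applies: -84 × 5/9 = -46.6667°C.
Final Celsius temperature: 495.8500 - 46.6667 = 449.1833°C.
In Rankine: 449.1833 × 1.8 + 491.67 = 1300.2°R.

1300.2°R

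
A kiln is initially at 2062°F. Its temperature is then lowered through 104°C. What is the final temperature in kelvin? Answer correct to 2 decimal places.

1296.93 K

Initial temperature in Celsius: (2062 - 32) × 5/9 = 1127.7778°C.
Final Celsius temperature: 1127.7778 - 104.0000 = 1023.7778°C.
In kelvin: 1023.7778 + 273.15 = 1296.93 K.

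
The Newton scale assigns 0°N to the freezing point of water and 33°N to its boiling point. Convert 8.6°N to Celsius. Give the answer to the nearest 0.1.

Linear interpolation between the fixed points: C = (8.6 - 0) × 100 / (33 - 0) = 26.0606°C.

26.1°C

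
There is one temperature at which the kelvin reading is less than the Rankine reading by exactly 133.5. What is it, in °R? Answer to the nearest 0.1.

Let R be the Rankine reading. The kelvin reading is K = 5/9·R.
Require K - R = -133.5: (-4/9)·R = -133.5.
R = (-133.5) / (-4/9) = 300.4.

300.4°R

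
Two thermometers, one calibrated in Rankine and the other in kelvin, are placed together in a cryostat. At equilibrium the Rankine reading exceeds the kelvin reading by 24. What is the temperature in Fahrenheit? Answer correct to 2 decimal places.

-405.67°F

Let x be the Rankine reading; then the kelvin reading is 5/9·x.
(5/9·x) - x = -24  ⇒  (-4/9)·x = -24  ⇒  x = 54.0000°R.
In Celsius: (54 - 491.67) × 5/9 = -243.1500°C.
In Fahrenheit: -243.1500 × 1.8 + 32 = -405.67°F.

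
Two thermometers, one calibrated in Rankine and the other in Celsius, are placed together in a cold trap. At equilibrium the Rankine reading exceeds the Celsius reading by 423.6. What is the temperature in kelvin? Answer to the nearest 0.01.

188.06 K

Let x be the Rankine reading; then the Celsius reading is 5/9·x - 273.15.
(5/9·x - 273.15) - x = -423.6  ⇒  (-4/9)·x = -150.45  ⇒  x = 338.5125°R.
In Celsius: (338.5125 - 491.67) × 5/9 = -85.0875°C.
In kelvin: -85.0875 + 273.15 = 188.06 K.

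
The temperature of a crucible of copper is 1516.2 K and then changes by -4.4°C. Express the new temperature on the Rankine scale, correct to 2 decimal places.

Initial temperature in Celsius: 1516.2 - 273.15 = 1243.0500°C.
Final Celsius temperature: 1243.0500 - 4.4000 = 1238.6500°C.
In Rankine: 1238.6500 × 1.8 + 491.67 = 2721.24°R.

2721.24°R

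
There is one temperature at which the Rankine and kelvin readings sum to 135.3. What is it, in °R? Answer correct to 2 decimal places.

86.98°R

Let R be the Rankine reading. The kelvin reading is K = 5/9·R.
Require R + K = 135.3: (14/9)·R = 135.3.
R = (135.3) / (14/9) = 86.98.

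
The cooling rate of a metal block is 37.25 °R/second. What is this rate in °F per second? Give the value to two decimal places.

Since only a temperature interval is involved, the additive offset between the scales drops out.
A change of 1°R is a change of 1°F, so 37.25 × 1 = 37.25.

37.25 °F/second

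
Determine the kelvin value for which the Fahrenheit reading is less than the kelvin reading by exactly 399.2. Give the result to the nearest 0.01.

75.59 K

Let K be the kelvin reading. The Fahrenheit reading is F = 1.8·K - 459.67.
Require F - K = -399.2: (0.8)·K - 459.67 = -399.2.
K = (-399.2 + 459.67) / (0.8) = 75.59.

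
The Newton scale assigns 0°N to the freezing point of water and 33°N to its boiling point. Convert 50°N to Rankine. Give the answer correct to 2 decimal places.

Linear interpolation between the fixed points: C = (50 - 0) × 100 / (33 - 0) = 151.5152°C.
Then 151.5152 × 1.8 + 491.67 = 764.40°R.

764.40°R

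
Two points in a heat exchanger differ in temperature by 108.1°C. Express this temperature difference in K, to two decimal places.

Celsius and kelvin degrees are the same size, so the interval is unchanged: 108.10.

108.10 K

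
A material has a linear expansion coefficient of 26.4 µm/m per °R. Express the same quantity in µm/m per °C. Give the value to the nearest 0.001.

The quantity depends on a temperature interval, so only the ratio of degree sizes applies; the offset between the scales is irrelevant.
A change of 1°C is a change of 1.8°R, so per °C the value is 26.4 × 1.8 = 47.520.

47.520 µm/m per °C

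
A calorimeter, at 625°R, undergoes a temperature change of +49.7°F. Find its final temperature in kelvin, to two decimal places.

374.83 K

Initial temperature in Celsius: (625 - 491.67) × 5/9 = 74.0722°C.
The 49.7°F change is an interval, so only the factor 5/9 applies: +49.7 × 5/9 = +27.6111°C.
Final Celsius temperature: 74.0722 + 27.6111 = 101.6833°C.
In kelvin: 101.6833 + 273.15 = 374.83 K.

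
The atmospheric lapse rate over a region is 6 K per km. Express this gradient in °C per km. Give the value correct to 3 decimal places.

The quantity depends on a temperature interval, so only the ratio of degree sizes applies; the offset between the scales is irrelevant.
A change of 1 K is a change of 1°C, so 6 × 1 = 6.000.

6.000 °C/km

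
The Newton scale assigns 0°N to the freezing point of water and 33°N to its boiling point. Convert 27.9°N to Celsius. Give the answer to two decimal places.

Linear interpolation between the fixed points: C = (27.9 - 0) × 100 / (33 - 0) = 84.5455°C.

84.55°C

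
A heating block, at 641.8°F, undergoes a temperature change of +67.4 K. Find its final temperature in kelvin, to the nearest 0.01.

Initial temperature in Celsius: (641.8 - 32) × 5/9 = 338.7778°C.
The 67.4 K change is an interval; Kelvin and Celsius degrees are the same size, so ΔC = +67.4°C.
Final Celsius temperature: 338.7778 + 67.4000 = 406.1778°C.
In kelvin: 406.1778 + 273.15 = 679.33 K.

679.33 K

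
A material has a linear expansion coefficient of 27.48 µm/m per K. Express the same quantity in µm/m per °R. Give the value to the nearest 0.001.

Since only a temperature interval is involved, the additive offset between the scales drops out.
A change of 1°R is a change of 5/9 K, so per °R the value is 27.48 × 5/9 = 15.267.

15.267 µm/m per °R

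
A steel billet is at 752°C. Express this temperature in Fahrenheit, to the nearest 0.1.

In Fahrenheit: 752.0000 × 1.8 + 32 = 1385.6°F.

1385.6°F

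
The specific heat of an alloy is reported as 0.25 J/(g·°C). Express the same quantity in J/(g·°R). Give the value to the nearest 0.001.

Since only a temperature interval is involved, the additive offset between the scales drops out.
A change of 1°R is a change of 5/9°C, so per °R the value is 0.25 × 5/9 = 0.139.

0.139 J/(g·°R)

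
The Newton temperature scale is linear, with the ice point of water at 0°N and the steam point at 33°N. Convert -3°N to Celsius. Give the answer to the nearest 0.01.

Linear interpolation between the fixed points: C = (-3 - 0) × 100 / (33 - 0) = -9.0909°C.

-9.09°C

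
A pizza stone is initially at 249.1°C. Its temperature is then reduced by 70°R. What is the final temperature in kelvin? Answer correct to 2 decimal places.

483.36 K

The 70°R change is an interval, so only the factor 5/9 applies: -70 × 5/9 = -38.8889°C.
Final Celsius temperature: 249.1000 - 38.8889 = 210.2111°C.
In kelvin: 210.2111 + 273.15 = 483.36 K.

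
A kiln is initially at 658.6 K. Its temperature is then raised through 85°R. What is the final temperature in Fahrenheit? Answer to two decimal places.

Initial temperature in Celsius: 658.6 - 273.15 = 385.4500°C.
The 85°R change is an interval, so only the factor 5/9 applies: +85 × 5/9 = +47.2222°C.
Final Celsius temperature: 385.4500 + 47.2222 = 432.6722°C.
In Fahrenheit: 432.6722 × 1.8 + 32 = 810.81°F.

810.81°F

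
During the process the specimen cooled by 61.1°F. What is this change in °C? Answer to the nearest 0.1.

For a temperature interval the offset drops out; only the factor 5/9 applies.
61.1 × 5/9 = 33.9.

33.9°C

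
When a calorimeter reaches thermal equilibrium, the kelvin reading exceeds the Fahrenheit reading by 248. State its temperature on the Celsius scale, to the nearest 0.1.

Let x be the Fahrenheit reading; then the kelvin reading is 5/9·x + 255.372.
(5/9·x + 255.372) - x = 248  ⇒  (-4/9)·x = -7.37222  ⇒  x = 16.5875°F.
In Celsius: (16.5875 - 32) × 5/9 = -8.6°C.

-8.6°C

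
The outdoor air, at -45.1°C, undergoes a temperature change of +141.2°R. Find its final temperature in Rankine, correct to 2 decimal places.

551.69°R

The 141.2°R change is an interval, so only the factor 5/9 applies: +141.2 × 5/9 = +78.4444°C.
Final Celsius temperature: -45.1000 + 78.4444 = 33.3444°C.
In Rankine: 33.3444 × 1.8 + 491.67 = 551.69°R.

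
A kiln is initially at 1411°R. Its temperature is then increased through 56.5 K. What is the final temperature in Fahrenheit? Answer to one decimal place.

1053.0°F

Initial temperature in Celsius: (1411 - 491.67) × 5/9 = 510.7389°C.
The 56.5 K change is an interval; Kelvin and Celsius degrees are the same size, so ΔC = +56.5°C.
Final Celsius temperature: 510.7389 + 56.5000 = 567.2389°C.
In Fahrenheit: 567.2389 × 1.8 + 32 = 1053.0°F.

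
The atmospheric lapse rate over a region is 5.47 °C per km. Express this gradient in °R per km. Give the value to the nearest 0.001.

9.846 °R/km

Since only a temperature interval is involved, the additive offset between the scales drops out.
A change of 1°C is a change of 1.8°R, so 5.47 × 1.8 = 9.846.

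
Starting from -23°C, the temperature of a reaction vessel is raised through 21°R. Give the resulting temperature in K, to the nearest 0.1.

261.8 K

The 21°R change is an interval, so only the factor 5/9 applies: +21 × 5/9 = +11.6667°C.
Final Celsius temperature: -23.0000 + 11.6667 = -11.3333°C.
In kelvin: -11.3333 + 273.15 = 261.8 K.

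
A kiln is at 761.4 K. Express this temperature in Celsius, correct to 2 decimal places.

488.25°C

In Celsius: 761.4 - 273.15 = 488.2500°C.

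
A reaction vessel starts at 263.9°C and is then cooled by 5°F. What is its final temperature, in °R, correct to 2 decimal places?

The 5°F change is an interval, so only the factor 5/9 applies: -5 × 5/9 = -2.7778°C.
Final Celsius temperature: 263.9000 - 2.7778 = 261.1222°C.
In Rankine: 261.1222 × 1.8 + 491.67 = 961.69°R.

961.69°R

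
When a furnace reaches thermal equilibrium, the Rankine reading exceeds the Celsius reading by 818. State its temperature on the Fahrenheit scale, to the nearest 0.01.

Let x be the Celsius reading; then the Rankine reading is 1.8·x + 491.67.
(1.8·x + 491.67) - x = 818  ⇒  (0.8)·x = 326.33  ⇒  x = 407.9125°C.
In Fahrenheit: 407.9125 × 1.8 + 32 = 766.24°F.

766.24°F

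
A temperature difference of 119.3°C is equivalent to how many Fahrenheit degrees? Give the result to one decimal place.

214.7°F

Only the scale ratio 1.8 matters for a change in temperature.
119.3 × 1.8 = 214.7.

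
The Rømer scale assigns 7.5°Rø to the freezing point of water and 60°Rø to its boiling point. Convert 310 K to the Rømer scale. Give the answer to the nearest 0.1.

26.8°Rø

First in Celsius: 310 - 273.15 = 36.8500°C.
Linearly onto the Rømer scale: 7.5 + (36.8500 / 100) × (60 - 7.5) = 26.8°Rø.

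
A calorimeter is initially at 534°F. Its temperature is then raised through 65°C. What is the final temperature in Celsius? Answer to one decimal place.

Initial temperature in Celsius: (534 - 32) × 5/9 = 278.8889°C.
Final Celsius temperature: 278.8889 + 65.0000 = 343.8889°C.

343.9°C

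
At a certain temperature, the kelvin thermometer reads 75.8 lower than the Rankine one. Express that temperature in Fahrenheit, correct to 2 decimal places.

Let x be the Rankine reading; then the kelvin reading is 5/9·x.
(5/9·x) - x = -75.8  ⇒  (-4/9)·x = -75.8  ⇒  x = 170.5500°R.
In Celsius: (170.55 - 491.67) × 5/9 = -178.4000°C.
In Fahrenheit: -178.4000 × 1.8 + 32 = -289.12°F.

-289.12°F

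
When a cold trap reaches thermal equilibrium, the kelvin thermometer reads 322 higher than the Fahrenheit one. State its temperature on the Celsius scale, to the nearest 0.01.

-101.06°C

Let x be the Fahrenheit reading; then the kelvin reading is 5/9·x + 255.372.
(5/9·x + 255.372) - x = 322  ⇒  (-4/9)·x = 66.6278  ⇒  x = -149.9125°F.
In Celsius: (-149.9125 - 32) × 5/9 = -101.06°C.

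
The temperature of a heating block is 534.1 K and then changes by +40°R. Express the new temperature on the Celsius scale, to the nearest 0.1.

283.2°C

Initial temperature in Celsius: 534.1 - 273.15 = 260.9500°C.
The 40°R change is an interval, so only the factor 5/9 applies: +40 × 5/9 = +22.2222°C.
Final Celsius temperature: 260.9500 + 22.2222 = 283.1722°C.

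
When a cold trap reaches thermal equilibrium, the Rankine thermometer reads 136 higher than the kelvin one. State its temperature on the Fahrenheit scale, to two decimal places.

Let x be the kelvin reading; then the Rankine reading is 1.8·x.
(1.8·x) - x = 136  ⇒  (0.8)·x = 136  ⇒  x = 170.0000 K.
In Celsius: 170 - 273.15 = -103.1500°C.
In Fahrenheit: -103.1500 × 1.8 + 32 = -153.67°F.

-153.67°F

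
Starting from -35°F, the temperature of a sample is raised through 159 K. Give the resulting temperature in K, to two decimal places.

394.93 K

Initial temperature in Celsius: (-35 - 32) × 5/9 = -37.2222°C.
The 159 K change is an interval; Kelvin and Celsius degrees are the same size, so ΔC = +159°C.
Final Celsius temperature: -37.2222 + 159.0000 = 121.7778°C.
In kelvin: 121.7778 + 273.15 = 394.93 K.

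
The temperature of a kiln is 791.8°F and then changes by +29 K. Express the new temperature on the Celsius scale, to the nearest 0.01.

Initial temperature in Celsius: (791.8 - 32) × 5/9 = 422.1111°C.
The 29 K change is an interval; Kelvin and Celsius degrees are the same size, so ΔC = +29°C.
Final Celsius temperature: 422.1111 + 29.0000 = 451.1111°C.

451.11°C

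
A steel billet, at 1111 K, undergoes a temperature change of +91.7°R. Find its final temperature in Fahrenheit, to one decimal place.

1631.8°F

Initial temperature in Celsius: 1111 - 273.15 = 837.8500°C.
The 91.7°R change is an interval, so only the factor 5/9 applies: +91.7 × 5/9 = +50.9444°C.
Final Celsius temperature: 837.8500 + 50.9444 = 888.7944°C.
In Fahrenheit: 888.7944 × 1.8 + 32 = 1631.8°F.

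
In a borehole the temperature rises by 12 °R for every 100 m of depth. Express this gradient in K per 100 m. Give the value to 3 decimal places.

6.667 K/100 m

The quantity depends on a temperature interval, so only the ratio of degree sizes applies; the offset between the scales is irrelevant.
A change of 1°R is a change of 5/9 K, so 12 × 5/9 = 6.667.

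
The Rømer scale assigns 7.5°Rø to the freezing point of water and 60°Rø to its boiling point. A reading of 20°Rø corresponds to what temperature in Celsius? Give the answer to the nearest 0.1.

23.8°C

Linear interpolation between the fixed points: C = (20 - 7.5) × 100 / (60 - 7.5) = 23.8095°C.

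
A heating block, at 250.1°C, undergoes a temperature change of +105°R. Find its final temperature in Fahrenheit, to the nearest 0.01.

587.18°F

The 105°R change is an interval, so only the factor 5/9 applies: +105 × 5/9 = +58.3333°C.
Final Celsius temperature: 250.1000 + 58.3333 = 308.4333°C.
In Fahrenheit: 308.4333 × 1.8 + 32 = 587.18°F.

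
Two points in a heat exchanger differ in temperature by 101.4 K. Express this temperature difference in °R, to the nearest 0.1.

An interval of 1 K corresponds to 1.8°R.
101.4 × 1.8 = 182.5.

182.5°R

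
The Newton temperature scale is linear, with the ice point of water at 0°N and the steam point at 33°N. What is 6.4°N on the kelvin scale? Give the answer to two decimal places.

Linear interpolation between the fixed points: C = (6.4 - 0) × 100 / (33 - 0) = 19.3939°C.
Then 19.3939 + 273.15 = 292.54 K.

292.54 K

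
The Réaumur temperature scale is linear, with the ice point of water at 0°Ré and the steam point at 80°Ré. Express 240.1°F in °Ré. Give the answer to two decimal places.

92.49°Ré

First in Celsius: (240.1 - 32) × 5/9 = 115.6111°C.
Linearly onto the Réaumur scale: 0 + (115.6111 / 100) × (80 - 0) = 92.49°Ré.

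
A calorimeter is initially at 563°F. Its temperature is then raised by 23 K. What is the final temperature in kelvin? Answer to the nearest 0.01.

Initial temperature in Celsius: (563 - 32) × 5/9 = 295.0000°C.
The 23 K change is an interval; Kelvin and Celsius degrees are the same size, so ΔC = +23°C.
Final Celsius temperature: 295.0000 + 23.0000 = 318.0000°C.
In kelvin: 318.0000 + 273.15 = 591.15 K.

591.15 K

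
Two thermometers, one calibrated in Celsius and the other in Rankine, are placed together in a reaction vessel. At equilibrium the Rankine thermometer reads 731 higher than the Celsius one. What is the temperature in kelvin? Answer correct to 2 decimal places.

572.31 K

Let x be the Celsius reading; then the Rankine reading is 1.8·x + 491.67.
(1.8·x + 491.67) - x = 731  ⇒  (0.8)·x = 239.33  ⇒  x = 299.1625°C.
In kelvin: 299.1625 + 273.15 = 572.31 K.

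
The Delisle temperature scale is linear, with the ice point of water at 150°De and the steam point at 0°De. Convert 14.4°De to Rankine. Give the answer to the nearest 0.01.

Linear interpolation between the fixed points: C = (14.4 - 150) × 100 / (0 - 150) = 90.4000°C.
Then 90.4000 × 1.8 + 491.67 = 654.39°R.

654.39°R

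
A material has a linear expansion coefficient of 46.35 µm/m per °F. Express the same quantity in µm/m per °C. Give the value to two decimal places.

83.43 µm/m per °C

Since only a temperature interval is involved, the additive offset between the scales drops out.
A change of 1°C is a change of 1.8°F, so per °C the value is 46.35 × 1.8 = 83.43.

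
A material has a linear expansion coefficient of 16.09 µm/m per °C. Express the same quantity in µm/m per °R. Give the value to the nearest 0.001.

Since only a temperature interval is involved, the additive offset between the scales drops out.
A change of 1°R is a change of 5/9°C, so per °R the value is 16.09 × 5/9 = 8.939.

8.939 µm/m per °R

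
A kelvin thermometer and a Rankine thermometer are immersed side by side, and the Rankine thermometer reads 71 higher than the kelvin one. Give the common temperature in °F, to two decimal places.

-299.92°F

Let x be the kelvin reading; then the Rankine reading is 1.8·x.
(1.8·x) - x = 71  ⇒  (0.8)·x = 71  ⇒  x = 88.7500 K.
In Celsius: 88.75 - 273.15 = -184.4000°C.
In Fahrenheit: -184.4000 × 1.8 + 32 = -299.92°F.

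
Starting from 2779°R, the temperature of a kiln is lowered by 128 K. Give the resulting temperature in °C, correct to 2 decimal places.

Initial temperature in Celsius: (2779 - 491.67) × 5/9 = 1270.7389°C.
The 128 K change is an interval; Kelvin and Celsius degrees are the same size, so ΔC = -128°C.
Final Celsius temperature: 1270.7389 - 128.0000 = 1142.7389°C.

1142.74°C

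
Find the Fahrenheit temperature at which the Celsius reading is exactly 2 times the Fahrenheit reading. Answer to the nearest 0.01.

Let F be the Fahrenheit reading. The Celsius reading is C = 5/9·F - 17.7778.
Require C = 2·F: 5/9·F - 17.7778 = 2·F.
(-13/9)·F = 17.7778  ⇒  F = -12.31.

-12.31°F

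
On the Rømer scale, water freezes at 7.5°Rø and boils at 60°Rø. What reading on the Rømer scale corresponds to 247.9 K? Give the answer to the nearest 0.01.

First in Celsius: 247.9 - 273.15 = -25.2500°C.
Linearly onto the Rømer scale: 7.5 + (-25.2500 / 100) × (60 - 7.5) = -5.76°Rø.

-5.76°Rø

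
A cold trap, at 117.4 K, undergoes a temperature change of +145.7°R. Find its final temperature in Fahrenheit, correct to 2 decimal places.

-102.65°F

Initial temperature in Celsius: 117.4 - 273.15 = -155.7500°C.
The 145.7°R change is an interval, so only the factor 5/9 applies: +145.7 × 5/9 = +80.9444°C.
Final Celsius temperature: -155.7500 + 80.9444 = -74.8056°C.
In Fahrenheit: -74.8056 × 1.8 + 32 = -102.65°F.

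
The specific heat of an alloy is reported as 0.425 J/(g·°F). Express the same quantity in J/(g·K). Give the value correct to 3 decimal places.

The quantity depends on a temperature interval, so only the ratio of degree sizes applies; the offset between the scales is irrelevant.
A change of 1 K is a change of 1.8°F, so per K the value is 0.425 × 1.8 = 0.765.

0.765 J/(g·K)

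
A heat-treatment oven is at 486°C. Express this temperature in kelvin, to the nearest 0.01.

759.15 K

In kelvin: 486.0000 + 273.15 = 759.15 K.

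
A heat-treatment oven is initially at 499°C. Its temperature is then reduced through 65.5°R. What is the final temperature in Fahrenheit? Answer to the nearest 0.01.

864.70°F

The 65.5°R change is an interval, so only the factor 5/9 applies: -65.5 × 5/9 = -36.3889°C.
Final Celsius temperature: 499.0000 - 36.3889 = 462.6111°C.
In Fahrenheit: 462.6111 × 1.8 + 32 = 864.70°F.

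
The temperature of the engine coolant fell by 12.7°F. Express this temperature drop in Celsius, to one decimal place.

For a temperature interval the offset drops out; only the factor 5/9 applies.
12.7 × 5/9 = 7.1.

7.1°C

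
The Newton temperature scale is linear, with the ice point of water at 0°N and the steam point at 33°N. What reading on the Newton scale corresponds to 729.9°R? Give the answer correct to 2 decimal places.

First in Celsius: (729.9 - 491.67) × 5/9 = 132.3500°C.
Linearly onto the Newton scale: 0 + (132.3500 / 100) × (33 - 0) = 43.68°N.

43.68°N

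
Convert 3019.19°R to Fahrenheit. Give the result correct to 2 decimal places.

In Celsius: (3019.19 - 491.67) × 5/9 = 1404.1778°C.
In Fahrenheit: 1404.1778 × 1.8 + 32 = 2559.52°F.

2559.52°F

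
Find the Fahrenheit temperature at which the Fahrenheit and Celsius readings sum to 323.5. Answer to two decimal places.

Let F be the Fahrenheit reading. The Celsius reading is C = 5/9·F - 17.7778.
Require F + C = 323.5: (14/9)·F - 17.7778 = 323.5.
F = (323.5 + 17.7778) / (14/9) = 219.39.

219.39°F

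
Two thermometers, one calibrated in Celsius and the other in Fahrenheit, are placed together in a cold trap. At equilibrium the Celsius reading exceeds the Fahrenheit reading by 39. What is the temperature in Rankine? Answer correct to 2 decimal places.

331.92°R

Let x be the Celsius reading; then the Fahrenheit reading is 1.8·x + 32.
(1.8·x + 32) - x = -39  ⇒  (0.8)·x = -71  ⇒  x = -88.7500°C.
In Rankine: -88.7500 × 1.8 + 491.67 = 331.92°R.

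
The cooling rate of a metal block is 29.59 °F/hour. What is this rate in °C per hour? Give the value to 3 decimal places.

The quantity depends on a temperature interval, so only the ratio of degree sizes applies; the offset between the scales is irrelevant.
A change of 1°F is a change of 5/9°C, so 29.59 × 5/9 = 16.439.

16.439 °C/hour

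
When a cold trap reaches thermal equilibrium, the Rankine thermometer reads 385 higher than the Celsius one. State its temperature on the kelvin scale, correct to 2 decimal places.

Let x be the Celsius reading; then the Rankine reading is 1.8·x + 491.67.
(1.8·x + 491.67) - x = 385  ⇒  (0.8)·x = -106.67  ⇒  x = -133.3375°C.
In kelvin: -133.3375 + 273.15 = 139.81 K.

139.81 K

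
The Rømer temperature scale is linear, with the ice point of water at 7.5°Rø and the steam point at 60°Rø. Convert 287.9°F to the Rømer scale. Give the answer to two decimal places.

82.14°Rø

First in Celsius: (287.9 - 32) × 5/9 = 142.1667°C.
Linearly onto the Rømer scale: 7.5 + (142.1667 / 100) × (60 - 7.5) = 82.14°Rø.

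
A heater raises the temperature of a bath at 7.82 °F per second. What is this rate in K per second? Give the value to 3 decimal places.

Since only a temperature interval is involved, the additive offset between the scales drops out.
A change of 1°F is a change of 5/9 K, so 7.82 × 5/9 = 4.344.

4.344 K/second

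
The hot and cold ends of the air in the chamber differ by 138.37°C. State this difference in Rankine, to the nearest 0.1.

249.1°R

Only the scale ratio 1.8 matters for a change in temperature.
138.37 × 1.8 = 249.1.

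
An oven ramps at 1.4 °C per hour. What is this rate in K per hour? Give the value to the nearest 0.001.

1.400 K/hour

The quantity depends on a temperature interval, so only the ratio of degree sizes applies; the offset between the scales is irrelevant.
A change of 1°C is a change of 1 K, so 1.4 × 1 = 1.400.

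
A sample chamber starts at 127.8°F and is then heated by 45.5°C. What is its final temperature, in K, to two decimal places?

371.87 K

Initial temperature in Celsius: (127.8 - 32) × 5/9 = 53.2222°C.
Final Celsius temperature: 53.2222 + 45.5000 = 98.7222°C.
In kelvin: 98.7222 + 273.15 = 371.87 K.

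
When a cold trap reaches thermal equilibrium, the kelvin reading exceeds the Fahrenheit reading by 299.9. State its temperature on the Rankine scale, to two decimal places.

Let x be the kelvin reading; then the Fahrenheit reading is 1.8·x - 459.67.
(1.8·x - 459.67) - x = -299.9  ⇒  (0.8)·x = 159.77  ⇒  x = 199.7125 K.
In Celsius: 199.7125 - 273.15 = -73.4375°C.
In Rankine: -73.4375 × 1.8 + 491.67 = 359.48°R.

359.48°R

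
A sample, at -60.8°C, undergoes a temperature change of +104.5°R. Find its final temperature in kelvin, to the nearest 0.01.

270.41 K

The 104.5°R change is an interval, so only the factor 5/9 applies: +104.5 × 5/9 = +58.0556°C.
Final Celsius temperature: -60.8000 + 58.0556 = -2.7444°C.
In kelvin: -2.7444 + 273.15 = 270.41 K.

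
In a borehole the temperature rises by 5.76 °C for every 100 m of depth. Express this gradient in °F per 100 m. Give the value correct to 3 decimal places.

10.368 °F/100 m

The quantity depends on a temperature interval, so only the ratio of degree sizes applies; the offset between the scales is irrelevant.
A change of 1°C is a change of 1.8°F, so 5.76 × 1.8 = 10.368.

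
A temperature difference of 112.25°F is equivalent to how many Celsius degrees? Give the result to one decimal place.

For a temperature interval the offset drops out; only the factor 5/9 applies.
112.25 × 5/9 = 62.4.

62.4°C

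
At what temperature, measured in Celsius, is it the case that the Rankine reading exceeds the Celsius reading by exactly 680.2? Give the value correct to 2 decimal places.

Let C be the Celsius reading. The Rankine reading is R = 1.8·C + 491.67.
Require R - C = 680.2: (0.8)·C + 491.67 = 680.2.
C = (680.2 - 491.67) / (0.8) = 235.66.

235.66°C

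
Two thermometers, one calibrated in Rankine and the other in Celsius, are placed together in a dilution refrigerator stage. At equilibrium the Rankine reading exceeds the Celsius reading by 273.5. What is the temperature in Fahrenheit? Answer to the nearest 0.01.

-458.88°F

Let x be the Rankine reading; then the Celsius reading is 5/9·x - 273.15.
(5/9·x - 273.15) - x = -273.5  ⇒  (-4/9)·x = -0.35  ⇒  x = 0.7875°R.
In Celsius: (0.7875 - 491.67) × 5/9 = -272.7125°C.
In Fahrenheit: -272.7125 × 1.8 + 32 = -458.88°F.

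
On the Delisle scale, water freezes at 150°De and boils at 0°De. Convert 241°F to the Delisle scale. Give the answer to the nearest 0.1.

-24.2°De

First in Celsius: (241 - 32) × 5/9 = 116.1111°C.
Linearly onto the Delisle scale: 150 + (116.1111 / 100) × (0 - 150) = -24.2°De.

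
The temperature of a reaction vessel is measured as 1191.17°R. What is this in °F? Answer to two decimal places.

In Celsius: (1191.17 - 491.67) × 5/9 = 388.6111°C.
In Fahrenheit: 388.6111 × 1.8 + 32 = 731.50°F.

731.50°F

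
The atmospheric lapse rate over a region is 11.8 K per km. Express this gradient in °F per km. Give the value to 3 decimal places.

21.240 °F/km

Since only a temperature interval is involved, the additive offset between the scales drops out.
A change of 1 K is a change of 1.8°F, so 11.8 × 1.8 = 21.240.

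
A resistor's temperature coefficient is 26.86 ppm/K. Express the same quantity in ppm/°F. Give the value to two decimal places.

Since only a temperature interval is involved, the additive offset between the scales drops out.
A change of 1°F is a change of 5/9 K, so per °F the value is 26.86 × 5/9 = 14.92.

14.92 ppm/°F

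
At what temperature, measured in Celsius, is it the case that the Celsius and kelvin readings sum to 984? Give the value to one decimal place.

355.4°C

Let C be the Celsius reading. The kelvin reading is K = 1·C + 273.15.
Require C + K = 984: (2)·C + 273.15 = 984.
C = (984 - 273.15) / (2) = 355.4.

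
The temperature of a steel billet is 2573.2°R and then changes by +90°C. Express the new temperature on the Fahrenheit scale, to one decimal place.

2275.5°F

Initial temperature in Celsius: (2573.2 - 491.67) × 5/9 = 1156.4056°C.
Final Celsius temperature: 1156.4056 + 90.0000 = 1246.4056°C.
In Fahrenheit: 1246.4056 × 1.8 + 32 = 2275.5°F.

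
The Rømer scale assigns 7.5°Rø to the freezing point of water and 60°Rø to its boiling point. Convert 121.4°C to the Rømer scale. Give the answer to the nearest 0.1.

Linearly onto the Rømer scale: 7.5 + (121.4000 / 100) × (60 - 7.5) = 71.2°Rø.

71.2°Rø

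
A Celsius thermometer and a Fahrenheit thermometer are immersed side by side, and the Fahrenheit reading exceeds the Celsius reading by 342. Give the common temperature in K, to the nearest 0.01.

660.65 K

Let x be the Celsius reading; then the Fahrenheit reading is 1.8·x + 32.
(1.8·x + 32) - x = 342  ⇒  (0.8)·x = 310  ⇒  x = 387.5000°C.
In kelvin: 387.5000 + 273.15 = 660.65 K.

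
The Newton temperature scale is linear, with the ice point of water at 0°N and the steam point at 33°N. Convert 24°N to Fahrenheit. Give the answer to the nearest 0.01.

Linear interpolation between the fixed points: C = (24 - 0) × 100 / (33 - 0) = 72.7273°C.
Then 72.7273 × 1.8 + 32 = 162.91°F.

162.91°F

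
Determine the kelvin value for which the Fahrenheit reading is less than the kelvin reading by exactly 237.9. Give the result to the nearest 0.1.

277.2 K

Let K be the kelvin reading. The Fahrenheit reading is F = 1.8·K - 459.67.
Require F - K = -237.9: (0.8)·K - 459.67 = -237.9.
K = (-237.9 + 459.67) / (0.8) = 277.2.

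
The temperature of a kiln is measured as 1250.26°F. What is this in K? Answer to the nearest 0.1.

950.0 K

In Celsius: (1250.26 - 32) × 5/9 = 676.8111°C.
In kelvin: 676.8111 + 273.15 = 950.0 K.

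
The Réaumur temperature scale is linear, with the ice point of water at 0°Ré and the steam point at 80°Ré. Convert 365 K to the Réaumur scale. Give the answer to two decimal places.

First in Celsius: 365 - 273.15 = 91.8500°C.
Linearly onto the Réaumur scale: 0 + (91.8500 / 100) × (80 - 0) = 73.48°Ré.

73.48°Ré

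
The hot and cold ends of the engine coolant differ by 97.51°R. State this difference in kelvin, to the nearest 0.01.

54.17 K

For a temperature interval the offset drops out; only the factor 5/9 applies.
97.51 × 5/9 = 54.17.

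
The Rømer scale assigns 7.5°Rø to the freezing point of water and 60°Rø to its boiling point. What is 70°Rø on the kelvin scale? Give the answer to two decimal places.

Linear interpolation between the fixed points: C = (70 - 7.5) × 100 / (60 - 7.5) = 119.0476°C.
Then 119.0476 + 273.15 = 392.20 K.

392.20 K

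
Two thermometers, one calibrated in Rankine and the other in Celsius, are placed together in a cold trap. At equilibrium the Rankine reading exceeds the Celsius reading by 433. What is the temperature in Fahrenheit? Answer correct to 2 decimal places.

-100.01°F

Let x be the Rankine reading; then the Celsius reading is 5/9·x - 273.15.
(5/9·x - 273.15) - x = -433  ⇒  (-4/9)·x = -159.85  ⇒  x = 359.6625°R.
In Celsius: (359.6625 - 491.67) × 5/9 = -73.3375°C.
In Fahrenheit: -73.3375 × 1.8 + 32 = -100.01°F.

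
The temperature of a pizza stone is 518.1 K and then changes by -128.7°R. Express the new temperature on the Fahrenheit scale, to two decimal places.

344.21°F

Initial temperature in Celsius: 518.1 - 273.15 = 244.9500°C.
The 128.7°R change is an interval, so only the factor 5/9 applies: -128.7 × 5/9 = -71.5000°C.
Final Celsius temperature: 244.9500 - 71.5000 = 173.4500°C.
In Fahrenheit: 173.4500 × 1.8 + 32 = 344.21°F.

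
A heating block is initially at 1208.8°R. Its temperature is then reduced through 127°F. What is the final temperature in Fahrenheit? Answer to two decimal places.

Initial temperature in Celsius: (1208.8 - 491.67) × 5/9 = 398.4056°C.
The 127°F change is an interval, so only the factor 5/9 applies: -127 × 5/9 = -70.5556°C.
Final Celsius temperature: 398.4056 - 70.5556 = 327.8500°C.
In Fahrenheit: 327.8500 × 1.8 + 32 = 622.13°F.

622.13°F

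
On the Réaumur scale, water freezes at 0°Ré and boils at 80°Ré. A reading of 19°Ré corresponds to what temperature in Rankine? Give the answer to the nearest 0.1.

Linear interpolation between the fixed points: C = (19 - 0) × 100 / (80 - 0) = 23.7500°C.
Then 23.7500 × 1.8 + 491.67 = 534.4°R.

534.4°R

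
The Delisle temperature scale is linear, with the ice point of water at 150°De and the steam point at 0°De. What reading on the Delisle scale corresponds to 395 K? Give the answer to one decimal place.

First in Celsius: 395 - 273.15 = 121.8500°C.
Linearly onto the Delisle scale: 150 + (121.8500 / 100) × (0 - 150) = -32.8°De.

-32.8°De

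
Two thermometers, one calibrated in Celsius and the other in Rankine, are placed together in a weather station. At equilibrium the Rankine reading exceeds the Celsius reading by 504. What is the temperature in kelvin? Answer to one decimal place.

Let x be the Celsius reading; then the Rankine reading is 1.8·x + 491.67.
(1.8·x + 491.67) - x = 504  ⇒  (0.8)·x = 12.33  ⇒  x = 15.4125°C.
In kelvin: 15.4125 + 273.15 = 288.6 K.

288.6 K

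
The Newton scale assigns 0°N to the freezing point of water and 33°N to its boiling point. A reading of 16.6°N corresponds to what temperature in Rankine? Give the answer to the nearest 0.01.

Linear interpolation between the fixed points: C = (16.6 - 0) × 100 / (33 - 0) = 50.3030°C.
Then 50.3030 × 1.8 + 491.67 = 582.22°R.

582.22°R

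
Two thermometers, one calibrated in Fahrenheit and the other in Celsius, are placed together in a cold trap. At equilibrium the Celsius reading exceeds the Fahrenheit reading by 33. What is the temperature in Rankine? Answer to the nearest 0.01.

Let x be the Fahrenheit reading; then the Celsius reading is 5/9·x - 17.7778.
(5/9·x - 17.7778) - x = 33  ⇒  (-4/9)·x = 50.7778  ⇒  x = -114.2500°F.
In Celsius: (-114.25 - 32) × 5/9 = -81.2500°C.
In Rankine: -81.2500 × 1.8 + 491.67 = 345.42°R.

345.42°R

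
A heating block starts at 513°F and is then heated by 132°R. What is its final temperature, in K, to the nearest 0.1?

613.7 K

Initial temperature in Celsius: (513 - 32) × 5/9 = 267.2222°C.
The 132°R change is an interval, so only the factor 5/9 applies: +132 × 5/9 = +73.3333°C.
Final Celsius temperature: 267.2222 + 73.3333 = 340.5556°C.
In kelvin: 340.5556 + 273.15 = 613.7 K.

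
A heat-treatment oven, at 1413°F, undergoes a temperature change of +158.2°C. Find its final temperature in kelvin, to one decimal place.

1198.6 K

Initial temperature in Celsius: (1413 - 32) × 5/9 = 767.2222°C.
Final Celsius temperature: 767.2222 + 158.2000 = 925.4222°C.
In kelvin: 925.4222 + 273.15 = 1198.6 K.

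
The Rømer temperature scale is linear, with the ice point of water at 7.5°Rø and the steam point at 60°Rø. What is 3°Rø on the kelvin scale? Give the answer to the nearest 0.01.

264.58 K

Linear interpolation between the fixed points: C = (3 - 7.5) × 100 / (60 - 7.5) = -8.5714°C.
Then -8.5714 + 273.15 = 264.58 K.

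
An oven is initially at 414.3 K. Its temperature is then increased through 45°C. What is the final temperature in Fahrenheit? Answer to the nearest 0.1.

Initial temperature in Celsius: 414.3 - 273.15 = 141.1500°C.
Final Celsius temperature: 141.1500 + 45.0000 = 186.1500°C.
In Fahrenheit: 186.1500 × 1.8 + 32 = 367.1°F.

367.1°F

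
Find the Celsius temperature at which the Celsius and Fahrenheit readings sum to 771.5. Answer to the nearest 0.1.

Let C be the Celsius reading. The Fahrenheit reading is F = 1.8·C + 32.
Require C + F = 771.5: (2.8)·C + 32 = 771.5.
C = (771.5 - 32) / (2.8) = 264.1.

264.1°C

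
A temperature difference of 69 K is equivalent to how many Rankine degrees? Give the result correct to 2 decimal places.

124.20°R

For a temperature interval the offset drops out; only the factor 1.8 applies.
69 × 1.8 = 124.20.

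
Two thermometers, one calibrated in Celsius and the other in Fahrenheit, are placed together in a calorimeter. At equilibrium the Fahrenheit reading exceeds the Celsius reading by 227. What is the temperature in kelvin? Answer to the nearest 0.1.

516.9 K

Let x be the Celsius reading; then the Fahrenheit reading is 1.8·x + 32.
(1.8·x + 32) - x = 227  ⇒  (0.8)·x = 195  ⇒  x = 243.7500°C.
In kelvin: 243.7500 + 273.15 = 516.9 K.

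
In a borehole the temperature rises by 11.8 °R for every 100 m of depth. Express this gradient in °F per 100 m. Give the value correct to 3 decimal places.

11.800 °F/100 m

The quantity depends on a temperature interval, so only the ratio of degree sizes applies; the offset between the scales is irrelevant.
A change of 1°R is a change of 1°F, so 11.8 × 1 = 11.800.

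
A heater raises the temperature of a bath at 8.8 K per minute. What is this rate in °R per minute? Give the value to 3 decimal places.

15.840 °R/minute

The quantity depends on a temperature interval, so only the ratio of degree sizes applies; the offset between the scales is irrelevant.
A change of 1 K is a change of 1.8°R, so 8.8 × 1.8 = 15.840.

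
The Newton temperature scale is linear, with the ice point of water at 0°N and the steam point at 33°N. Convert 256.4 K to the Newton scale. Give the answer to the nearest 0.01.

First in Celsius: 256.4 - 273.15 = -16.7500°C.
Linearly onto the Newton scale: 0 + (-16.7500 / 100) × (33 - 0) = -5.53°N.

-5.53°N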